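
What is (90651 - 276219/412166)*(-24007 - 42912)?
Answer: -2500293516057393/412166 ≈ -6.0662e+9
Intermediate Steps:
(90651 - 276219/412166)*(-24007 - 42912) = (90651 - 276219*1/412166)*(-66919) = (90651 - 276219/412166)*(-66919) = (37362983847/412166)*(-66919) = -2500293516057393/412166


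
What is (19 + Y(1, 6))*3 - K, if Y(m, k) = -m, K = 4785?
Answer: -4731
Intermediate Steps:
(19 + Y(1, 6))*3 - K = (19 - 1*1)*3 - 1*4785 = (19 - 1)*3 - 4785 = 18*3 - 4785 = 54 - 4785 = -4731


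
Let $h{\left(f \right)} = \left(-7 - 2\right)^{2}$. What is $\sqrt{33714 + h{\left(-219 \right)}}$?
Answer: $3 \sqrt{3755} \approx 183.83$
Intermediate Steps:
$h{\left(f \right)} = 81$ ($h{\left(f \right)} = \left(-9\right)^{2} = 81$)
$\sqrt{33714 + h{\left(-219 \right)}} = \sqrt{33714 + 81} = \sqrt{33795} = 3 \sqrt{3755}$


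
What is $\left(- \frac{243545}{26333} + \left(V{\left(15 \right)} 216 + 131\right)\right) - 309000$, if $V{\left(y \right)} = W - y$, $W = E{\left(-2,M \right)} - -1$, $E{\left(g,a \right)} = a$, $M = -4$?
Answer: $- \frac{8236073626}{26333} \approx -3.1277 \cdot 10^{5}$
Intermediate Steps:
$W = -3$ ($W = -4 - -1 = -4 + 1 = -3$)
$V{\left(y \right)} = -3 - y$
$\left(- \frac{243545}{26333} + \left(V{\left(15 \right)} 216 + 131\right)\right) - 309000 = \left(- \frac{243545}{26333} + \left(\left(-3 - 15\right) 216 + 131\right)\right) - 309000 = \left(\left(-243545\right) \frac{1}{26333} + \left(\left(-3 - 15\right) 216 + 131\right)\right) - 309000 = \left(- \frac{243545}{26333} + \left(\left(-18\right) 216 + 131\right)\right) - 309000 = \left(- \frac{243545}{26333} + \left(-3888 + 131\right)\right) - 309000 = \left(- \frac{243545}{26333} - 3757\right) - 309000 = - \frac{99176626}{26333} - 309000 = - \frac{8236073626}{26333}$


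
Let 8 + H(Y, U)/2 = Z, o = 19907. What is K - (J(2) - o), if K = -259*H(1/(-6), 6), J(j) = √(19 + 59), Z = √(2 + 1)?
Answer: 24051 - √78 - 518*√3 ≈ 23145.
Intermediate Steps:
Z = √3 ≈ 1.7320
J(j) = √78
H(Y, U) = -16 + 2*√3
K = 4144 - 518*√3 (K = -259*(-16 + 2*√3) = 4144 - 518*√3 ≈ 3246.8)
K - (J(2) - o) = (4144 - 518*√3) - (√78 - 1*19907) = (4144 - 518*√3) - (√78 - 19907) = (4144 - 518*√3) - (-19907 + √78) = (4144 - 518*√3) + (19907 - √78) = 24051 - √78 - 518*√3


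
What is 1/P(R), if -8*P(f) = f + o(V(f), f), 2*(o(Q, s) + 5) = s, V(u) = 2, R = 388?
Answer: -8/577 ≈ -0.013865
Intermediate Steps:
o(Q, s) = -5 + s/2
P(f) = 5/8 - 3*f/16 (P(f) = -(f + (-5 + f/2))/8 = -(-5 + 3*f/2)/8 = 5/8 - 3*f/16)
1/P(R) = 1/(5/8 - 3/16*388) = 1/(5/8 - 291/4) = 1/(-577/8) = -8/577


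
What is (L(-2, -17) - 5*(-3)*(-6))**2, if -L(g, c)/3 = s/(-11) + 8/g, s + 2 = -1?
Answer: 751689/121 ≈ 6212.3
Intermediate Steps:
s = -3 (s = -2 - 1 = -3)
L(g, c) = -9/11 - 24/g (L(g, c) = -3*(-3/(-11) + 8/g) = -3*(-3*(-1/11) + 8/g) = -3*(3/11 + 8/g) = -9/11 - 24/g)
(L(-2, -17) - 5*(-3)*(-6))**2 = ((-9/11 - 24/(-2)) - 5*(-3)*(-6))**2 = ((-9/11 - 24*(-1/2)) + 15*(-6))**2 = ((-9/11 + 12) - 90)**2 = (123/11 - 90)**2 = (-867/11)**2 = 751689/121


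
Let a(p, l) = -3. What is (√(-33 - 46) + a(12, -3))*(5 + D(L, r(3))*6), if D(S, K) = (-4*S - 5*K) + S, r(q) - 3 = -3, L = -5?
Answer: -285 + 95*I*√79 ≈ -285.0 + 844.38*I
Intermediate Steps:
r(q) = 0 (r(q) = 3 - 3 = 0)
D(S, K) = -5*K - 3*S (D(S, K) = (-5*K - 4*S) + S = -5*K - 3*S)
(√(-33 - 46) + a(12, -3))*(5 + D(L, r(3))*6) = (√(-33 - 46) - 3)*(5 + (-5*0 - 3*(-5))*6) = (√(-79) - 3)*(5 + (0 + 15)*6) = (I*√79 - 3)*(5 + 15*6) = (-3 + I*√79)*(5 + 90) = (-3 + I*√79)*95 = -285 + 95*I*√79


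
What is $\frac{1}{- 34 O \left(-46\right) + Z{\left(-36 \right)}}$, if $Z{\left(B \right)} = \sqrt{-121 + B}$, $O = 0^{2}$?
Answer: $- \frac{i \sqrt{157}}{157} \approx - 0.079809 i$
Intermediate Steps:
$O = 0$
$\frac{1}{- 34 O \left(-46\right) + Z{\left(-36 \right)}} = \frac{1}{\left(-34\right) 0 \left(-46\right) + \sqrt{-121 - 36}} = \frac{1}{0 \left(-46\right) + \sqrt{-157}} = \frac{1}{0 + i \sqrt{157}} = \frac{1}{i \sqrt{157}} = - \frac{i \sqrt{157}}{157}$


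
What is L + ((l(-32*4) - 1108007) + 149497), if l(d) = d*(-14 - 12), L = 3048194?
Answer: 2093012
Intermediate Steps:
l(d) = -26*d (l(d) = d*(-26) = -26*d)
L + ((l(-32*4) - 1108007) + 149497) = 3048194 + ((-(-832)*4 - 1108007) + 149497) = 3048194 + ((-26*(-128) - 1108007) + 149497) = 3048194 + ((3328 - 1108007) + 149497) = 3048194 + (-1104679 + 149497) = 3048194 - 955182 = 2093012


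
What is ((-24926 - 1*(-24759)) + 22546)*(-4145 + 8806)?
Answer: 104308519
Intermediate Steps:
((-24926 - 1*(-24759)) + 22546)*(-4145 + 8806) = ((-24926 + 24759) + 22546)*4661 = (-167 + 22546)*4661 = 22379*4661 = 104308519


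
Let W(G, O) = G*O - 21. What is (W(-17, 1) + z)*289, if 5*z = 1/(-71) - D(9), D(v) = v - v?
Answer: -3898899/355 ≈ -10983.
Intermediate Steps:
D(v) = 0
W(G, O) = -21 + G*O
z = -1/355 (z = (1/(-71) - 1*0)/5 = (-1/71 + 0)/5 = (⅕)*(-1/71) = -1/355 ≈ -0.0028169)
(W(-17, 1) + z)*289 = ((-21 - 17*1) - 1/355)*289 = ((-21 - 17) - 1/355)*289 = (-38 - 1/355)*289 = -13491/355*289 = -3898899/355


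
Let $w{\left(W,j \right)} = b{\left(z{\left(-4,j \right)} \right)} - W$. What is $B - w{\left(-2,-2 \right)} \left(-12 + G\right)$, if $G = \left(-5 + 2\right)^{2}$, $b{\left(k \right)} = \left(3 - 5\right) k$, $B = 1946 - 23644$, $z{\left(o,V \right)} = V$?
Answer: $-21680$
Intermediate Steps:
$B = -21698$
$b{\left(k \right)} = - 2 k$
$w{\left(W,j \right)} = - W - 2 j$ ($w{\left(W,j \right)} = - 2 j - W = - W - 2 j$)
$G = 9$ ($G = \left(-3\right)^{2} = 9$)
$B - w{\left(-2,-2 \right)} \left(-12 + G\right) = -21698 - \left(\left(-1\right) \left(-2\right) - -4\right) \left(-12 + 9\right) = -21698 - \left(2 + 4\right) \left(-3\right) = -21698 - 6 \left(-3\right) = -21698 - -18 = -21698 + 18 = -21680$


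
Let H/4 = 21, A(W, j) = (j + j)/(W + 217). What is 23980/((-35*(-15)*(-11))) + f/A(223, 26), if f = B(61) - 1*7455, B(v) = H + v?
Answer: -84436168/1365 ≈ -61858.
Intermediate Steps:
A(W, j) = 2*j/(217 + W) (A(W, j) = (2*j)/(217 + W) = 2*j/(217 + W))
H = 84 (H = 4*21 = 84)
B(v) = 84 + v
f = -7310 (f = (84 + 61) - 1*7455 = 145 - 7455 = -7310)
23980/((-35*(-15)*(-11))) + f/A(223, 26) = 23980/((-35*(-15)*(-11))) - 7310/(2*26/(217 + 223)) = 23980/((525*(-11))) - 7310/(2*26/440) = 23980/(-5775) - 7310/(2*26*(1/440)) = 23980*(-1/5775) - 7310/13/110 = -436/105 - 7310*110/13 = -436/105 - 804100/13 = -84436168/1365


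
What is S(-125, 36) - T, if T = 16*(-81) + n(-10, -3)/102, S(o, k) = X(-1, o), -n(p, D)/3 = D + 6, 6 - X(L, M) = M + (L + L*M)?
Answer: 44305/34 ≈ 1303.1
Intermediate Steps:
X(L, M) = 6 - L - M - L*M (X(L, M) = 6 - (M + (L + L*M)) = 6 - (L + M + L*M) = 6 + (-L - M - L*M) = 6 - L - M - L*M)
n(p, D) = -18 - 3*D (n(p, D) = -3*(D + 6) = -3*(6 + D) = -18 - 3*D)
S(o, k) = 7 (S(o, k) = 6 - 1*(-1) - o - 1*(-1)*o = 6 + 1 - o + o = 7)
T = -44067/34 (T = 16*(-81) + (-18 - 3*(-3))/102 = -1296 + (-18 + 9)*(1/102) = -1296 - 9*1/102 = -1296 - 3/34 = -44067/34 ≈ -1296.1)
S(-125, 36) - T = 7 - 1*(-44067/34) = 7 + 44067/34 = 44305/34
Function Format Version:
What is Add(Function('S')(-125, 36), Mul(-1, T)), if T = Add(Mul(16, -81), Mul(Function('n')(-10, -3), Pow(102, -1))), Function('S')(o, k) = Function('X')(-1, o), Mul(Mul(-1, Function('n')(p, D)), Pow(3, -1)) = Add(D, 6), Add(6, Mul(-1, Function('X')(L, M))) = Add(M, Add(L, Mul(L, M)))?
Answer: Rational(44305, 34) ≈ 1303.1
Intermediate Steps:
Function('X')(L, M) = Add(6, Mul(-1, L), Mul(-1, M), Mul(-1, L, M)) (Function('X')(L, M) = Add(6, Mul(-1, Add(M, Add(L, Mul(L, M))))) = Add(6, Mul(-1, Add(L, M, Mul(L, M)))) = Add(6, Add(Mul(-1, L), Mul(-1, M), Mul(-1, L, M))) = Add(6, Mul(-1, L), Mul(-1, M), Mul(-1, L, M)))
Function('n')(p, D) = Add(-18, Mul(-3, D)) (Function('n')(p, D) = Mul(-3, Add(D, 6)) = Mul(-3, Add(6, D)) = Add(-18, Mul(-3, D)))
Function('S')(o, k) = 7 (Function('S')(o, k) = Add(6, Mul(-1, -1), Mul(-1, o), Mul(-1, -1, o)) = Add(6, 1, Mul(-1, o), o) = 7)
T = Rational(-44067, 34) (T = Add(Mul(16, -81), Mul(Add(-18, Mul(-3, -3)), Pow(102, -1))) = Add(-1296, Mul(Add(-18, 9), Rational(1, 102))) = Add(-1296, Mul(-9, Rational(1, 102))) = Add(-1296, Rational(-3, 34)) = Rational(-44067, 34) ≈ -1296.1)
Add(Function('S')(-125, 36), Mul(-1, T)) = Add(7, Mul(-1, Rational(-44067, 34))) = Add(7, Rational(44067, 34)) = Rational(44305, 34)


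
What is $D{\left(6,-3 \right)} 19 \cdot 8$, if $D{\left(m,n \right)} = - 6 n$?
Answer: $2736$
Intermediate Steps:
$D{\left(6,-3 \right)} 19 \cdot 8 = \left(-6\right) \left(-3\right) 19 \cdot 8 = 18 \cdot 19 \cdot 8 = 342 \cdot 8 = 2736$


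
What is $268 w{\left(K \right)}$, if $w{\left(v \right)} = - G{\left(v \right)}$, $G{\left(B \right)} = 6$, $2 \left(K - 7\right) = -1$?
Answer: $-1608$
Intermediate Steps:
$K = \frac{13}{2}$ ($K = 7 + \frac{1}{2} \left(-1\right) = 7 - \frac{1}{2} = \frac{13}{2} \approx 6.5$)
$w{\left(v \right)} = -6$ ($w{\left(v \right)} = \left(-1\right) 6 = -6$)
$268 w{\left(K \right)} = 268 \left(-6\right) = -1608$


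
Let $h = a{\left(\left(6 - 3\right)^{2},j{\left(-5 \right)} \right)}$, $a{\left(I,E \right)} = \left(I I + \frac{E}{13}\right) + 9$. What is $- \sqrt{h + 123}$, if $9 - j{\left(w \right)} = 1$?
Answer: $- \frac{\sqrt{36101}}{13} \approx -14.616$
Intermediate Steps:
$j{\left(w \right)} = 8$ ($j{\left(w \right)} = 9 - 1 = 8$)
$a{\left(I,E \right)} = 9 + I^{2} + \frac{E}{13}$ ($a{\left(I,E \right)} = \left(I^{2} + \frac{E}{13}\right) + 9 = 9 + I^{2} + \frac{E}{13}$)
$h = \frac{1178}{13}$ ($h = 9 + \left(\left(6 - 3\right)^{2}\right)^{2} + \frac{1}{13} \cdot 8 = 9 + \left(3^{2}\right)^{2} + \frac{8}{13} = 9 + 9^{2} + \frac{8}{13} = 9 + 81 + \frac{8}{13} = \frac{1178}{13} \approx 90.615$)
$- \sqrt{h + 123} = - \sqrt{\frac{1178}{13} + 123} = - \sqrt{\frac{2777}{13}} = - \frac{\sqrt{36101}}{13}$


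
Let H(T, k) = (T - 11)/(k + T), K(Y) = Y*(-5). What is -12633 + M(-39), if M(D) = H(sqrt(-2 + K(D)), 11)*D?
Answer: -153637/12 + 143*sqrt(193)/12 ≈ -12638.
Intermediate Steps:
K(Y) = -5*Y
H(T, k) = (-11 + T)/(T + k)
M(D) = D*(-11 + sqrt(-2 - 5*D))/(11 + sqrt(-2 - 5*D)) (M(D) = ((-11 + sqrt(-2 - 5*D))/(sqrt(-2 - 5*D) + 11))*D = ((-11 + sqrt(-2 - 5*D))/(11 + sqrt(-2 - 5*D)))*D = D*(-11 + sqrt(-2 - 5*D))/(11 + sqrt(-2 - 5*D)))
-12633 + M(-39) = -12633 - 39*(-11 + sqrt(-2 - 5*(-39)))/(11 + sqrt(-2 - 5*(-39))) = -12633 - 39*(-11 + sqrt(-2 + 195))/(11 + sqrt(-2 + 195)) = -12633 - 39*(-11 + sqrt(193))/(11 + sqrt(193))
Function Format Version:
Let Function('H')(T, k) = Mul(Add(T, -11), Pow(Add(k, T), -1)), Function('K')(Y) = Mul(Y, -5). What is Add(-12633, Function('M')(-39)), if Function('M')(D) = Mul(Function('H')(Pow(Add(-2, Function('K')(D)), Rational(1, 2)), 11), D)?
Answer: Add(Rational(-153637, 12), Mul(Rational(143, 12), Pow(193, Rational(1, 2)))) ≈ -12638.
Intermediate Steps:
Function('K')(Y) = Mul(-5, Y)
Function('H')(T, k) = Mul(Pow(Add(T, k), -1), Add(-11, T)) (Function('H')(T, k) = Mul(Add(-11, T), Pow(Add(T, k), -1)) = Mul(Pow(Add(T, k), -1), Add(-11, T)))
Function('M')(D) = Mul(D, Pow(Add(11, Pow(Add(-2, Mul(-5, D)), Rational(1, 2))), -1), Add(-11, Pow(Add(-2, Mul(-5, D)), Rational(1, 2)))) (Function('M')(D) = Mul(Mul(Pow(Add(Pow(Add(-2, Mul(-5, D)), Rational(1, 2)), 11), -1), Add(-11, Pow(Add(-2, Mul(-5, D)), Rational(1, 2)))), D) = Mul(Mul(Pow(Add(11, Pow(Add(-2, Mul(-5, D)), Rational(1, 2))), -1), Add(-11, Pow(Add(-2, Mul(-5, D)), Rational(1, 2)))), D) = Mul(D, Pow(Add(11, Pow(Add(-2, Mul(-5, D)), Rational(1, 2))), -1), Add(-11, Pow(Add(-2, Mul(-5, D)), Rational(1, 2)))))
Add(-12633, Function('M')(-39)) = Add(-12633, Mul(-39, Pow(Add(11, Pow(Add(-2, Mul(-5, -39)), Rational(1, 2))), -1), Add(-11, Pow(Add(-2, Mul(-5, -39)), Rational(1, 2))))) = Add(-12633, Mul(-39, Pow(Add(11, Pow(Add(-2, 195), Rational(1, 2))), -1), Add(-11, Pow(Add(-2, 195), Rational(1, 2))))) = Add(-12633, Mul(-39, Pow(Add(11, Pow(193, Rational(1, 2))), -1), Add(-11, Pow(193, Rational(1, 2)))))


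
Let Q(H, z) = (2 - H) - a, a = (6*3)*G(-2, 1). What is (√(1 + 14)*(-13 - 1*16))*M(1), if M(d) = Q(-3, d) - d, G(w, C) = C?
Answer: 406*√15 ≈ 1572.4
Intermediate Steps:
a = 18 (a = (6*3)*1 = 18*1 = 18)
Q(H, z) = -16 - H (Q(H, z) = (2 - H) - 1*18 = (2 - H) - 18 = -16 - H)
M(d) = -13 - d (M(d) = (-16 - 1*(-3)) - d = (-16 + 3) - d = -13 - d)
(√(1 + 14)*(-13 - 1*16))*M(1) = (√(1 + 14)*(-13 - 1*16))*(-13 - 1*1) = (√15*(-13 - 16))*(-13 - 1) = (√15*(-29))*(-14) = -29*√15*(-14) = 406*√15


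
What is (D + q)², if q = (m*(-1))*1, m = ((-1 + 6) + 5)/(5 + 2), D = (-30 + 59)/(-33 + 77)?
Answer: 56169/94864 ≈ 0.59210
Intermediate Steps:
D = 29/44 ≈ 0.65909
m = 10/7 (m = (5 + 5)/7 = 10*(⅐) = 10/7 ≈ 1.4286)
q = -10/7 (q = ((10/7)*(-1))*1 = -10/7*1 = -10/7 ≈ -1.4286)
(D + q)² = (29/44 - 10/7)² = (-237/308)² = 56169/94864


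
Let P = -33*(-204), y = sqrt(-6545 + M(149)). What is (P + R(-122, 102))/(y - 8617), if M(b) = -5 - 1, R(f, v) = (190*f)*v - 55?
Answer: 20316154411/74259240 + 2357683*I*sqrt(6551)/74259240 ≈ 273.58 + 2.5697*I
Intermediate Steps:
R(f, v) = -55 + 190*f*v (R(f, v) = 190*f*v - 55 = -55 + 190*f*v)
M(b) = -6
y = I*sqrt(6551) (y = sqrt(-6545 - 6) = sqrt(-6551) = I*sqrt(6551) ≈ 80.938*I)
P = 6732
(P + R(-122, 102))/(y - 8617) = (6732 + (-55 + 190*(-122)*102))/(I*sqrt(6551) - 8617) = (6732 + (-55 - 2364360))/(-8617 + I*sqrt(6551)) = (6732 - 2364415)/(-8617 + I*sqrt(6551)) = -2357683/(-8617 + I*sqrt(6551))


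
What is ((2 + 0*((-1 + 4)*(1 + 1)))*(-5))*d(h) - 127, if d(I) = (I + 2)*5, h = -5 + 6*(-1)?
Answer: 323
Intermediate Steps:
h = -11 (h = -5 - 6 = -11)
d(I) = 10 + 5*I (d(I) = (2 + I)*5 = 10 + 5*I)
((2 + 0*((-1 + 4)*(1 + 1)))*(-5))*d(h) - 127 = ((2 + 0*((-1 + 4)*(1 + 1)))*(-5))*(10 + 5*(-11)) - 127 = ((2 + 0*(3*2))*(-5))*(10 - 55) - 127 = ((2 + 0*6)*(-5))*(-45) - 127 = ((2 + 0)*(-5))*(-45) - 127 = (2*(-5))*(-45) - 127 = -10*(-45) - 127 = 450 - 127 = 323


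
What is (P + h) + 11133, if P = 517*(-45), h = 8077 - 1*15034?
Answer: -19089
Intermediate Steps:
h = -6957 (h = 8077 - 15034 = -6957)
P = -23265
(P + h) + 11133 = (-23265 - 6957) + 11133 = -30222 + 11133 = -19089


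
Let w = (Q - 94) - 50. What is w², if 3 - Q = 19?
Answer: 25600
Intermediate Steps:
Q = -16 (Q = 3 - 1*19 = 3 - 19 = -16)
w = -160 (w = (-16 - 94) - 50 = -110 - 50 = -160)
w² = (-160)² = 25600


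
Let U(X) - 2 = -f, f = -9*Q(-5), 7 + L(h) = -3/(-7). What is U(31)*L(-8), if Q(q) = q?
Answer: 1978/7 ≈ 282.57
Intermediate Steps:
L(h) = -46/7 (L(h) = -7 - 3/(-7) = -7 - 3*(-⅐) = -7 + 3/7 = -46/7)
f = 45 (f = -9*(-5) = 45)
U(X) = -43 (U(X) = 2 - 1*45 = 2 - 45 = -43)
U(31)*L(-8) = -43*(-46/7) = 1978/7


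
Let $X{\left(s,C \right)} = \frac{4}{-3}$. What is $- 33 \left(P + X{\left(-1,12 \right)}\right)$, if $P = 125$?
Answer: $-4081$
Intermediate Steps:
$X{\left(s,C \right)} = - \frac{4}{3}$ ($X{\left(s,C \right)} = 4 \left(- \frac{1}{3}\right) = - \frac{4}{3}$)
$- 33 \left(P + X{\left(-1,12 \right)}\right) = - 33 \left(125 - \frac{4}{3}\right) = \left(-33\right) \frac{371}{3} = -4081$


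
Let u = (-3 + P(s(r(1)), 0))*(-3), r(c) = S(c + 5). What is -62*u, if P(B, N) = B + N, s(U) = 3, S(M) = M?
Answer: 0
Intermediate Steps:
r(c) = 5 + c (r(c) = c + 5 = 5 + c)
u = 0 (u = (-3 + (3 + 0))*(-3) = (-3 + 3)*(-3) = 0*(-3) = 0)
-62*u = -62*0 = 0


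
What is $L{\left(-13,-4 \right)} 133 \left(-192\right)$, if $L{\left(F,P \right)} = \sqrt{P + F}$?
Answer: $- 25536 i \sqrt{17} \approx - 1.0529 \cdot 10^{5} i$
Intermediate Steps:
$L{\left(F,P \right)} = \sqrt{F + P}$
$L{\left(-13,-4 \right)} 133 \left(-192\right) = \sqrt{-13 - 4} \cdot 133 \left(-192\right) = \sqrt{-17} \cdot 133 \left(-192\right) = i \sqrt{17} \cdot 133 \left(-192\right) = 133 i \sqrt{17} \left(-192\right) = - 25536 i \sqrt{17}$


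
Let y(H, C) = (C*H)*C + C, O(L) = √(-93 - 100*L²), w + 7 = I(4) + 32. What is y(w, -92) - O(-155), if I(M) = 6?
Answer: 262292 - I*√2402593 ≈ 2.6229e+5 - 1550.0*I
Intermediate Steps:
w = 31 (w = -7 + (6 + 32) = -7 + 38 = 31)
y(H, C) = C + H*C² (y(H, C) = H*C² + C = C + H*C²)
y(w, -92) - O(-155) = -92*(1 - 92*31) - √(-93 - 100*(-155)²) = -92*(1 - 2852) - √(-93 - 100*24025) = -92*(-2851) - √(-93 - 2402500) = 262292 - √(-2402593) = 262292 - I*√2402593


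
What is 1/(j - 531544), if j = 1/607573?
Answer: -607573/322951782711 ≈ -1.8813e-6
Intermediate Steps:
j = 1/607573 ≈ 1.6459e-6
1/(j - 531544) = 1/(1/607573 - 531544) = 1/(-322951782711/607573) = -607573/322951782711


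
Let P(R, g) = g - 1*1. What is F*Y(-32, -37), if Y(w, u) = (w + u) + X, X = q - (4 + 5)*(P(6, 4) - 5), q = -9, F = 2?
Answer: -120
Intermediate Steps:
P(R, g) = -1 + g (P(R, g) = g - 1 = -1 + g)
X = 9 (X = -9 - (4 + 5)*((-1 + 4) - 5) = -9 - 9*(3 - 5) = -9 - 9*(-2) = -9 - 1*(-18) = -9 + 18 = 9)
Y(w, u) = 9 + u + w (Y(w, u) = (w + u) + 9 = (u + w) + 9 = 9 + u + w)
F*Y(-32, -37) = 2*(9 - 37 - 32) = 2*(-60) = -120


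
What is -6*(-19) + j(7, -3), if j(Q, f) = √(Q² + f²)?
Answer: 114 + √58 ≈ 121.62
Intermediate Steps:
-6*(-19) + j(7, -3) = -6*(-19) + √(7² + (-3)²) = 114 + √(49 + 9) = 114 + √58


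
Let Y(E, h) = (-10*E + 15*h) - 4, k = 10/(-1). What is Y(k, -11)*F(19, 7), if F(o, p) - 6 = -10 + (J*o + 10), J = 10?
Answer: -13524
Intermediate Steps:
k = -10 (k = 10*(-1) = -10)
Y(E, h) = -4 - 10*E + 15*h
F(o, p) = 6 + 10*o (F(o, p) = 6 + (-10 + (10*o + 10)) = 6 + (-10 + (10 + 10*o)) = 6 + 10*o)
Y(k, -11)*F(19, 7) = (-4 - 10*(-10) + 15*(-11))*(6 + 10*19) = (-4 + 100 - 165)*(6 + 190) = -69*196 = -13524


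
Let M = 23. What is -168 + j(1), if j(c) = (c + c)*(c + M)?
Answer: -120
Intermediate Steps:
j(c) = 2*c*(23 + c) (j(c) = (c + c)*(c + 23) = (2*c)*(23 + c) = 2*c*(23 + c))
-168 + j(1) = -168 + 2*1*(23 + 1) = -168 + 2*1*24 = -168 + 48 = -120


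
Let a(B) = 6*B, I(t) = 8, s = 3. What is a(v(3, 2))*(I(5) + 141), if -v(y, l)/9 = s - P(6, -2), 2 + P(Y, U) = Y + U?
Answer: -8046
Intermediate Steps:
P(Y, U) = -2 + U + Y (P(Y, U) = -2 + (Y + U) = -2 + (U + Y) = -2 + U + Y)
v(y, l) = -9 (v(y, l) = -9*(3 - (-2 - 2 + 6)) = -9*(3 - 1*2) = -9*(3 - 2) = -9*1 = -9)
a(v(3, 2))*(I(5) + 141) = (6*(-9))*(8 + 141) = -54*149 = -8046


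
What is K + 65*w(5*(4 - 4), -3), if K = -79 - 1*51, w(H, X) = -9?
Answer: -715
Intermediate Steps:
K = -130 (K = -79 - 51 = -130)
K + 65*w(5*(4 - 4), -3) = -130 + 65*(-9) = -130 - 585 = -715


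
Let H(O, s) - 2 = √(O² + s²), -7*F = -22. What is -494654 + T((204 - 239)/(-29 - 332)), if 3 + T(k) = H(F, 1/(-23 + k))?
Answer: -494655 + √33092540545/57876 ≈ -4.9465e+5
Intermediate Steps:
F = 22/7 (F = -⅐*(-22) = 22/7 ≈ 3.1429)
H(O, s) = 2 + √(O² + s²)
T(k) = -1 + √(484/49 + (-23 + k)⁻²) (T(k) = -3 + (2 + √((22/7)² + (1/(-23 + k))²)) = -3 + (2 + √(484/49 + (-23 + k)⁻²)) = -1 + √(484/49 + (-23 + k)⁻²))
-494654 + T((204 - 239)/(-29 - 332)) = -494654 + (-1 + √(484 + 49/(-23 + (204 - 239)/(-29 - 332))²)/7) = -494654 + (-1 + √(484 + 49/(-23 - 35/(-361))²)/7) = -494654 + (-1 + √(484 + 49/(-23 - 35*(-1/361))²)/7) = -494654 + (-1 + √(484 + 49/(-23 + 35/361)²)/7) = -494654 + (-1 + √(484 + 49/(-8268/361)²)/7) = -494654 + (-1 + √(484 + 49*(130321/68359824))/7) = -494654 + (-1 + √(484 + 6385729/68359824)/7) = -494654 + (-1 + √(33092540545/68359824)/7) = -494654 + (-1 + (√33092540545/8268)/7) = -494654 + (-1 + √33092540545/57876) = -494655 + √33092540545/57876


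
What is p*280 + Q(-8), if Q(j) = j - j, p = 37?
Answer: 10360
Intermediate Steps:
Q(j) = 0
p*280 + Q(-8) = 37*280 + 0 = 10360 + 0 = 10360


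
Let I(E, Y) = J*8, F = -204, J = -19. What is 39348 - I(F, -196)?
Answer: 39500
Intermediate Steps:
I(E, Y) = -152 (I(E, Y) = -19*8 = -152)
39348 - I(F, -196) = 39348 - 1*(-152) = 39348 + 152 = 39500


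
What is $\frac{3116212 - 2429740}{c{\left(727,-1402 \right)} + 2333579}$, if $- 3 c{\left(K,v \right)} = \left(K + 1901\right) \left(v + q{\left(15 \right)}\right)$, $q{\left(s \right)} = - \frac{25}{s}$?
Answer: $\frac{686472}{3563191} \approx 0.19266$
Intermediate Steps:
$c{\left(K,v \right)} = - \frac{\left(1901 + K\right) \left(- \frac{5}{3} + v\right)}{3}$ ($c{\left(K,v \right)} = - \frac{\left(K + 1901\right) \left(v - \frac{25}{15}\right)}{3} = - \frac{\left(1901 + K\right) \left(v - \frac{5}{3}\right)}{3} = - \frac{\left(1901 + K\right) \left(- \frac{5}{3} + v\right)}{3}$)
$\frac{3116212 - 2429740}{c{\left(727,-1402 \right)} + 2333579} = \frac{3116212 - 2429740}{\left(\frac{9505}{9} - - \frac{2665202}{3} + \frac{5}{9} \cdot 727 - \frac{727}{3} \left(-1402\right)\right) + 2333579} = \frac{686472}{\left(\frac{9505}{9} + \frac{2665202}{3} + \frac{3635}{9} + \frac{1019254}{3}\right) + 2333579} = \frac{686472}{1229612 + 2333579} = \frac{686472}{3563191}$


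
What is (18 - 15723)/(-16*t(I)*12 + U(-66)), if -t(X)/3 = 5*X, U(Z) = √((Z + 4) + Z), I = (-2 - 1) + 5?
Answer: -706725/259201 + 15705*I*√2/4147216 ≈ -2.7266 + 0.0053555*I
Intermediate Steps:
I = 2 (I = -3 + 5 = 2)
U(Z) = √(4 + 2*Z) (U(Z) = √((4 + Z) + Z) = √(4 + 2*Z))
t(X) = -15*X
(18 - 15723)/(-16*t(I)*12 + U(-66)) = (18 - 15723)/(-(-240)*2*12 + √(4 + 2*(-66))) = -15705/(-16*(-30)*12 + √(4 - 132)) = -15705/(480*12 + √(-128)) = -15705/(5760 + 8*I*√2)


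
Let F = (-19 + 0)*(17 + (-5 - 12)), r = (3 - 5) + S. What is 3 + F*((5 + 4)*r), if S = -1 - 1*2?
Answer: 3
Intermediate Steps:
S = -3 (S = -1 - 2 = -3)
r = -5 (r = (3 - 5) - 3 = -2 - 3 = -5)
F = 0 (F = -19*(17 - 17) = -19*0 = 0)
3 + F*((5 + 4)*r) = 3 + 0*((5 + 4)*(-5)) = 3 + 0*(9*(-5)) = 3 + 0*(-45) = 3 + 0 = 3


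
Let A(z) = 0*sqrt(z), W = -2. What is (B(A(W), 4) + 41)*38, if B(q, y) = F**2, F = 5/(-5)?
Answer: 1596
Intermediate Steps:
A(z) = 0
F = -1 (F = 5*(-1/5) = -1)
B(q, y) = 1 (B(q, y) = (-1)**2 = 1)
(B(A(W), 4) + 41)*38 = (1 + 41)*38 = 42*38 = 1596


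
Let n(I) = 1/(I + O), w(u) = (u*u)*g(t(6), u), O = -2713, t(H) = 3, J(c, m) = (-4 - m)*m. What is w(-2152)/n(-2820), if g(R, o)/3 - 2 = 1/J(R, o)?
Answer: -27520063939214/179 ≈ -1.5374e+11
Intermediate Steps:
J(c, m) = m*(-4 - m)
g(R, o) = 6 - 3/(o*(4 + o)) (g(R, o) = 6 + 3/((-o*(4 + o))) = 6 + 3*(-1/(o*(4 + o))) = 6 - 3/(o*(4 + o)))
w(u) = u²*(6 - 3/(u*(4 + u))) (w(u) = (u*u)*(6 - 3/(u*(4 + u))) = u²*(6 - 3/(u*(4 + u))))
n(I) = 1/(-2713 + I) (n(I) = 1/(I - 2713) = 1/(-2713 + I))
w(-2152)/n(-2820) = (3*(-2152)*(-1 + 2*(-2152)*(4 - 2152))/(4 - 2152))/(1/(-2713 - 2820)) = (3*(-2152)*(-1 + 2*(-2152)*(-2148))/(-2148))/(1/(-5533)) = (3*(-2152)*(-1/2148)*(-1 + 9244992))/(-1/5533) = (3*(-2152)*(-1/2148)*9244991)*(-5533) = (4973805158/179)*(-5533) = -27520063939214/179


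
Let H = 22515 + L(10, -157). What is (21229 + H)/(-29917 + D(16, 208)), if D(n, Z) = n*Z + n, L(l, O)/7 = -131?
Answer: -42827/26573 ≈ -1.6117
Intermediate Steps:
L(l, O) = -917 (L(l, O) = 7*(-131) = -917)
D(n, Z) = n + Z*n (D(n, Z) = Z*n + n = n + Z*n)
H = 21598 (H = 22515 - 917 = 21598)
(21229 + H)/(-29917 + D(16, 208)) = (21229 + 21598)/(-29917 + 16*(1 + 208)) = 42827/(-29917 + 16*209) = 42827/(-29917 + 3344) = 42827/(-26573) = 42827*(-1/26573) = -42827/26573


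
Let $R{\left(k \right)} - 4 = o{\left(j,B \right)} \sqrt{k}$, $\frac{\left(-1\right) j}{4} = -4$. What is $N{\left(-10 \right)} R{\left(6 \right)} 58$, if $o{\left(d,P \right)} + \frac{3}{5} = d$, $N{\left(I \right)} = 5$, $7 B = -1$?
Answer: $1160 + 4466 \sqrt{6} \approx 12099.0$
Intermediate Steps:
$B = - \frac{1}{7}$ ($B = \frac{1}{7} \left(-1\right) = - \frac{1}{7} \approx -0.14286$)
$j = 16$ ($j = \left(-4\right) \left(-4\right) = 16$)
$o{\left(d,P \right)} = - \frac{3}{5} + d$
$R{\left(k \right)} = 4 + \frac{77 \sqrt{k}}{5}$ ($R{\left(k \right)} = 4 + \left(- \frac{3}{5} + 16\right) \sqrt{k} = 4 + \frac{77 \sqrt{k}}{5}$)
$N{\left(-10 \right)} R{\left(6 \right)} 58 = 5 \left(4 + \frac{77 \sqrt{6}}{5}\right) 58 = \left(20 + 77 \sqrt{6}\right) 58 = 1160 + 4466 \sqrt{6}$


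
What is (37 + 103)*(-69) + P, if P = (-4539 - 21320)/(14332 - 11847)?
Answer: -24030959/2485 ≈ -9670.4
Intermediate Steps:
P = -25859/2485 ≈ -10.406
(37 + 103)*(-69) + P = (37 + 103)*(-69) - 25859/2485 = 140*(-69) - 25859/2485 = -9660 - 25859/2485 = -24030959/2485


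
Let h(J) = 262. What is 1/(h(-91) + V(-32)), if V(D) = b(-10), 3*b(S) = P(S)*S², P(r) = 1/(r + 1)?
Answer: 27/6974 ≈ 0.0038715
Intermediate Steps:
P(r) = 1/(1 + r)
b(S) = S²/(3*(1 + S)) (b(S) = (S²/(1 + S))/3 = S²/(3*(1 + S)))
V(D) = -100/27 (V(D) = (⅓)*(-10)²/(1 - 10) = (⅓)*100/(-9) = (⅓)*100*(-⅑) = -100/27)
1/(h(-91) + V(-32)) = 1/(262 - 100/27) = 1/(6974/27) = 27/6974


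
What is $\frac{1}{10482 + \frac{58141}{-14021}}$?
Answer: $\frac{14021}{146909981} \approx 9.5439 \cdot 10^{-5}$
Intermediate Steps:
$\frac{1}{10482 + \frac{58141}{-14021}} = \frac{1}{10482 + 58141 \left(- \frac{1}{14021}\right)} = \frac{1}{10482 - \frac{58141}{14021}} = \frac{1}{\frac{146909981}{14021}} = \frac{14021}{146909981}$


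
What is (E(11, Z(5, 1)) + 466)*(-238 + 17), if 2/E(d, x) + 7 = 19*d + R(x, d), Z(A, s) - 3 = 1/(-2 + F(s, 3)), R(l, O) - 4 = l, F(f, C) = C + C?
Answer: -86201050/837 ≈ -1.0299e+5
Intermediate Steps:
F(f, C) = 2*C
R(l, O) = 4 + l
Z(A, s) = 13/4 (Z(A, s) = 3 + 1/(-2 + 2*3) = 3 + 1/(-2 + 6) = 3 + 1/4 = 3 + ¼ = 13/4)
E(d, x) = 2/(-3 + x + 19*d) (E(d, x) = 2/(-7 + (19*d + (4 + x))) = 2/(-7 + (4 + x + 19*d)) = 2/(-3 + x + 19*d))
(E(11, Z(5, 1)) + 466)*(-238 + 17) = (2/(-3 + 13/4 + 19*11) + 466)*(-238 + 17) = (2/(-3 + 13/4 + 209) + 466)*(-221) = (2/(837/4) + 466)*(-221) = (2*(4/837) + 466)*(-221) = (8/837 + 466)*(-221) = (390050/837)*(-221) = -86201050/837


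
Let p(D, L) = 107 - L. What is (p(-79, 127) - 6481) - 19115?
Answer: -25616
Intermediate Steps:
(p(-79, 127) - 6481) - 19115 = ((107 - 1*127) - 6481) - 19115 = ((107 - 127) - 6481) - 19115 = (-20 - 6481) - 19115 = -6501 - 19115 = -25616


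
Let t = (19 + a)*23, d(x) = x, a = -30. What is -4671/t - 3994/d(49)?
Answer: -781603/12397 ≈ -63.048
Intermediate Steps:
t = -253 (t = (19 - 30)*23 = -11*23 = -253)
-4671/t - 3994/d(49) = -4671/(-253) - 3994/49 = -4671*(-1/253) - 3994*1/49 = 4671/253 - 3994/49 = -781603/12397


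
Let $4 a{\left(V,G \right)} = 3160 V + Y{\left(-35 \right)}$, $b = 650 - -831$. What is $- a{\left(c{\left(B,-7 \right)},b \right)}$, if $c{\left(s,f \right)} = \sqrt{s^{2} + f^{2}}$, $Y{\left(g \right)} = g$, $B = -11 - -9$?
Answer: $\frac{35}{4} - 790 \sqrt{53} \approx -5742.5$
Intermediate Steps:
$B = -2$ ($B = -11 + 9 = -2$)
$b = 1481$ ($b = 650 + 831 = 1481$)
$c{\left(s,f \right)} = \sqrt{f^{2} + s^{2}}$
$a{\left(V,G \right)} = - \frac{35}{4} + 790 V$ ($a{\left(V,G \right)} = \frac{3160 V - 35}{4} = \frac{-35 + 3160 V}{4} = - \frac{35}{4} + 790 V$)
$- a{\left(c{\left(B,-7 \right)},b \right)} = - (- \frac{35}{4} + 790 \sqrt{\left(-7\right)^{2} + \left(-2\right)^{2}}) = - (- \frac{35}{4} + 790 \sqrt{49 + 4}) = - (- \frac{35}{4} + 790 \sqrt{53}) = \frac{35}{4} - 790 \sqrt{53}$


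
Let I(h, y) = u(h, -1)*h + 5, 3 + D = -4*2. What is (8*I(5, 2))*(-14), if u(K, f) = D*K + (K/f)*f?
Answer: 27440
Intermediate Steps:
D = -11 (D = -3 - 4*2 = -3 - 8 = -11)
u(K, f) = -10*K (u(K, f) = -11*K + (K/f)*f = -11*K + K = -10*K)
I(h, y) = 5 - 10*h² (I(h, y) = (-10*h)*h + 5 = -10*h² + 5 = 5 - 10*h²)
(8*I(5, 2))*(-14) = (8*(5 - 10*5²))*(-14) = (8*(5 - 10*25))*(-14) = (8*(5 - 250))*(-14) = (8*(-245))*(-14) = -1960*(-14) = 27440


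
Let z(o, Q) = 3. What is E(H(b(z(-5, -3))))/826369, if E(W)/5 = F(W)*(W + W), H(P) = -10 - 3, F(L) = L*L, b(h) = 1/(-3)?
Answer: -21970/826369 ≈ -0.026586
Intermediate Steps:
b(h) = -⅓
F(L) = L²
H(P) = -13
E(W) = 10*W³ (E(W) = 5*(W²*(W + W)) = 5*(W²*(2*W)) = 5*(2*W³) = 10*W³)
E(H(b(z(-5, -3))))/826369 = (10*(-13)³)/826369 = (10*(-2197))*(1/826369) = -21970*1/826369 = -21970/826369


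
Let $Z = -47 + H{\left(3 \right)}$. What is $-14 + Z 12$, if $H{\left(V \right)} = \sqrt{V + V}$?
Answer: $-578 + 12 \sqrt{6} \approx -548.61$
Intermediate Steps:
$H{\left(V \right)} = \sqrt{2} \sqrt{V}$ ($H{\left(V \right)} = \sqrt{2 V} = \sqrt{2} \sqrt{V}$)
$Z = -47 + \sqrt{6}$ ($Z = -47 + \sqrt{2} \sqrt{3} = -47 + \sqrt{6} \approx -44.551$)
$-14 + Z 12 = -14 + \left(-47 + \sqrt{6}\right) 12 = -14 - \left(564 - 12 \sqrt{6}\right) = -578 + 12 \sqrt{6}$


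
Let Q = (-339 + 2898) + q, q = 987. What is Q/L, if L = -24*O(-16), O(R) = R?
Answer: 591/64 ≈ 9.2344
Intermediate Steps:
L = 384 (L = -24*(-16) = 384)
Q = 3546 (Q = (-339 + 2898) + 987 = 2559 + 987 = 3546)
Q/L = 3546/384 = 3546*(1/384) = 591/64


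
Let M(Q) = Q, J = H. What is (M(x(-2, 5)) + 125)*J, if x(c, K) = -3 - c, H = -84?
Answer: -10416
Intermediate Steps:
J = -84
(M(x(-2, 5)) + 125)*J = ((-3 - 1*(-2)) + 125)*(-84) = ((-3 + 2) + 125)*(-84) = (-1 + 125)*(-84) = 124*(-84) = -10416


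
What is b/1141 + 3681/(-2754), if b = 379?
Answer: -350695/349146 ≈ -1.0044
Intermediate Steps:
b/1141 + 3681/(-2754) = 379/1141 + 3681/(-2754) = 379*(1/1141) + 3681*(-1/2754) = 379/1141 - 409/306 = -350695/349146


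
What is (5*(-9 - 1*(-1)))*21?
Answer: -840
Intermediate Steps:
(5*(-9 - 1*(-1)))*21 = (5*(-9 + 1))*21 = (5*(-8))*21 = -40*21 = -840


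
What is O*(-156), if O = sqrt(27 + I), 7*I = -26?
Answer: -156*sqrt(1141)/7 ≈ -752.78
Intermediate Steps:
I = -26/7 (I = (1/7)*(-26) = -26/7 ≈ -3.7143)
O = sqrt(1141)/7 (O = sqrt(27 - 26/7) = sqrt(163/7) = sqrt(1141)/7 ≈ 4.8255)
O*(-156) = (sqrt(1141)/7)*(-156) = -156*sqrt(1141)/7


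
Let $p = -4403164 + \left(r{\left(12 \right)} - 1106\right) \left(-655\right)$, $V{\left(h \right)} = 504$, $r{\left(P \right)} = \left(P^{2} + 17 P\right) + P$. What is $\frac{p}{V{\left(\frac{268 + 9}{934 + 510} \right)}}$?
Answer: $- \frac{1957267}{252} \approx -7766.9$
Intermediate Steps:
$r{\left(P \right)} = P^{2} + 18 P$
$p = -3914534$ ($p = -4403164 + \left(12 \left(18 + 12\right) - 1106\right) \left(-655\right) = -4403164 + \left(12 \cdot 30 - 1106\right) \left(-655\right) = -4403164 + \left(360 - 1106\right) \left(-655\right) = -4403164 - -488630 = -4403164 + 488630 = -3914534$)
$\frac{p}{V{\left(\frac{268 + 9}{934 + 510} \right)}} = - \frac{3914534}{504} = \left(-3914534\right) \frac{1}{504} = - \frac{1957267}{252}$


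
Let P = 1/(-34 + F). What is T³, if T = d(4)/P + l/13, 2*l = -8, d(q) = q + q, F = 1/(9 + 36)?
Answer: -4034562559961536/200201625 ≈ -2.0153e+7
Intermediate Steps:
F = 1/45 ≈ 0.022222
d(q) = 2*q
l = -4 (l = (½)*(-8) = -4)
P = -45/1529 (P = 1/(-34 + 1/45) = 1/(-1529/45) = -45/1529 ≈ -0.029431)
T = -159196/585 (T = (2*4)/(-45/1529) - 4/13 = 8*(-1529/45) - 4*1/13 = -12232/45 - 4/13 = -159196/585 ≈ -272.13)
T³ = (-159196/585)³ = -4034562559961536/200201625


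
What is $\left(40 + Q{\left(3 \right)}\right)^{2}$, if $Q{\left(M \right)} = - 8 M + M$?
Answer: $361$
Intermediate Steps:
$Q{\left(M \right)} = - 7 M$
$\left(40 + Q{\left(3 \right)}\right)^{2} = \left(40 - 21\right)^{2} = 19^{2} = 361$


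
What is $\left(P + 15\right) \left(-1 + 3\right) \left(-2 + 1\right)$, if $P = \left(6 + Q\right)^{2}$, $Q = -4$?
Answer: $-38$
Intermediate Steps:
$P = 4$ ($P = \left(6 - 4\right)^{2} = 2^{2} = 4$)
$\left(P + 15\right) \left(-1 + 3\right) \left(-2 + 1\right) = \left(4 + 15\right) \left(-1 + 3\right) \left(-2 + 1\right) = 19 \cdot 2 \left(-1\right) = 19 \left(-2\right) = -38$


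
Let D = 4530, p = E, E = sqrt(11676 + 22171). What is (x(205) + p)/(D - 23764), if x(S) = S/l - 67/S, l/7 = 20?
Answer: -6529/110403160 - sqrt(33847)/19234 ≈ -0.0096243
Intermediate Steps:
l = 140 (l = 7*20 = 140)
E = sqrt(33847) ≈ 183.98
p = sqrt(33847) ≈ 183.98
x(S) = -67/S + S/140 (x(S) = S/140 - 67/S = -67/S + S/140)
(x(205) + p)/(D - 23764) = ((-67/205 + (1/140)*205) + sqrt(33847))/(4530 - 23764) = ((-67*1/205 + 41/28) + sqrt(33847))/(-19234) = ((-67/205 + 41/28) + sqrt(33847))*(-1/19234) = (6529/5740 + sqrt(33847))*(-1/19234) = -6529/110403160 - sqrt(33847)/19234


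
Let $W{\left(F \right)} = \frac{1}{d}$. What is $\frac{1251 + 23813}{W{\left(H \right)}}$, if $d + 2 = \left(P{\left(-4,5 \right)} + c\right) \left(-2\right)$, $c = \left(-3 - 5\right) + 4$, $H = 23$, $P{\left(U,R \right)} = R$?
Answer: $-100256$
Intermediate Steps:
$c = -4$ ($c = -8 + 4 = -4$)
$d = -4$ ($d = -2 + \left(5 - 4\right) \left(-2\right) = -2 + 1 \left(-2\right) = -2 - 2 = -4$)
$W{\left(F \right)} = - \frac{1}{4}$ ($W{\left(F \right)} = \frac{1}{-4} = - \frac{1}{4}$)
$\frac{1251 + 23813}{W{\left(H \right)}} = \frac{1251 + 23813}{- \frac{1}{4}} = 25064 \left(-4\right) = -100256$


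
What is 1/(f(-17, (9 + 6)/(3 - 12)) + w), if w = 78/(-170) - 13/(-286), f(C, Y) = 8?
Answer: 1870/14187 ≈ 0.13181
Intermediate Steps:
w = -773/1870 (w = 78*(-1/170) - 13*(-1/286) = -39/85 + 1/22 = -773/1870 ≈ -0.41337)
1/(f(-17, (9 + 6)/(3 - 12)) + w) = 1/(8 - 773/1870) = 1/(14187/1870) = 1870/14187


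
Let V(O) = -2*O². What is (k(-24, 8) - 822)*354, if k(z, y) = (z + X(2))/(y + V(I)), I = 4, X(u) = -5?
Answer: -1162241/4 ≈ -2.9056e+5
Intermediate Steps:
k(z, y) = (-5 + z)/(-32 + y) (k(z, y) = (z - 5)/(y - 2*4²) = (-5 + z)/(y - 2*16) = (-5 + z)/(y - 32) = (-5 + z)/(-32 + y))
(k(-24, 8) - 822)*354 = ((-5 - 24)/(-32 + 8) - 822)*354 = (-29/(-24) - 822)*354 = (-1/24*(-29) - 822)*354 = (29/24 - 822)*354 = -19699/24*354 = -1162241/4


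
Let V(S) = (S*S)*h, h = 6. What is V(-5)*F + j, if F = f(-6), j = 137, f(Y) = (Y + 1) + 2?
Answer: -313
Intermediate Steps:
f(Y) = 3 + Y (f(Y) = (1 + Y) + 2 = 3 + Y)
F = -3 (F = 3 - 6 = -3)
V(S) = 6*S² (V(S) = (S*S)*6 = S²*6 = 6*S²)
V(-5)*F + j = (6*(-5)²)*(-3) + 137 = (6*25)*(-3) + 137 = 150*(-3) + 137 = -450 + 137 = -313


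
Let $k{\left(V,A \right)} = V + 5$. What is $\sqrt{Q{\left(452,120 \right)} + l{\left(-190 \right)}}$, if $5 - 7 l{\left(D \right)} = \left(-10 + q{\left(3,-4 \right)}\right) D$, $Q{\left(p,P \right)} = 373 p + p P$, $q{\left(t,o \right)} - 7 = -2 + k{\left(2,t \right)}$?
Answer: $\sqrt{222891} \approx 472.11$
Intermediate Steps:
$k{\left(V,A \right)} = 5 + V$
$q{\left(t,o \right)} = 12$ ($q{\left(t,o \right)} = 7 + \left(-2 + \left(5 + 2\right)\right) = 7 + \left(-2 + 7\right) = 7 + 5 = 12$)
$Q{\left(p,P \right)} = 373 p + P p$
$l{\left(D \right)} = \frac{5}{7} - \frac{2 D}{7}$ ($l{\left(D \right)} = \frac{5}{7} - \frac{\left(-10 + 12\right) D}{7} = \frac{5}{7} - \frac{2 D}{7}$)
$\sqrt{Q{\left(452,120 \right)} + l{\left(-190 \right)}} = \sqrt{452 \left(373 + 120\right) + \left(\frac{5}{7} - - \frac{380}{7}\right)} = \sqrt{452 \cdot 493 + \left(\frac{5}{7} + \frac{380}{7}\right)} = \sqrt{222836 + 55} = \sqrt{222891}$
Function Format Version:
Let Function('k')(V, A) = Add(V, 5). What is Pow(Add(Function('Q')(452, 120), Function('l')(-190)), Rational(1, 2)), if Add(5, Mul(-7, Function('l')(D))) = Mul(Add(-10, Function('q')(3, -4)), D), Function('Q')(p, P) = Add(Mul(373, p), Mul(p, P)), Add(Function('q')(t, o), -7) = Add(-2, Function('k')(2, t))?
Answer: Pow(222891, Rational(1, 2)) ≈ 472.11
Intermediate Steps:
Function('k')(V, A) = Add(5, V)
Function('q')(t, o) = 12 (Function('q')(t, o) = Add(7, Add(-2, Add(5, 2))) = Add(7, Add(-2, 7)) = Add(7, 5) = 12)
Function('Q')(p, P) = Add(Mul(373, p), Mul(P, p))
Function('l')(D) = Add(Rational(5, 7), Mul(Rational(-2, 7), D)) (Function('l')(D) = Add(Rational(5, 7), Mul(Rational(-1, 7), Mul(Add(-10, 12), D))) = Add(Rational(5, 7), Mul(Rational(-1, 7), Mul(2, D))) = Add(Rational(5, 7), Mul(Rational(-2, 7), D)))
Pow(Add(Function('Q')(452, 120), Function('l')(-190)), Rational(1, 2)) = Pow(Add(Mul(452, Add(373, 120)), Add(Rational(5, 7), Mul(Rational(-2, 7), -190))), Rational(1, 2)) = Pow(Add(Mul(452, 493), Add(Rational(5, 7), Rational(380, 7))), Rational(1, 2)) = Pow(Add(222836, 55), Rational(1, 2)) = Pow(222891, Rational(1, 2))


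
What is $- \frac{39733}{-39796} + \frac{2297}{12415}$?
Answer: $\frac{584696607}{494067340} \approx 1.1834$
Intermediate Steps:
$- \frac{39733}{-39796} + \frac{2297}{12415} = \left(-39733\right) \left(- \frac{1}{39796}\right) + 2297 \cdot \frac{1}{12415} = \frac{39733}{39796} + \frac{2297}{12415} = \frac{584696607}{494067340}$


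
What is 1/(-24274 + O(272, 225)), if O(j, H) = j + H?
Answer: -1/23777 ≈ -4.2057e-5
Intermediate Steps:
O(j, H) = H + j
1/(-24274 + O(272, 225)) = 1/(-24274 + (225 + 272)) = 1/(-24274 + 497) = 1/(-23777) = -1/23777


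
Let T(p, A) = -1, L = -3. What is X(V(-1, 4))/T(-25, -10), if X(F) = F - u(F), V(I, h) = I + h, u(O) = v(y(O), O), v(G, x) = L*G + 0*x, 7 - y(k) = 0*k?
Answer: -24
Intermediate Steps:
y(k) = 7 (y(k) = 7 - 0*k = 7 - 1*0 = 7 + 0 = 7)
v(G, x) = -3*G (v(G, x) = -3*G + 0*x = -3*G + 0 = -3*G)
u(O) = -21 (u(O) = -3*7 = -21)
X(F) = 21 + F (X(F) = F - 1*(-21) = F + 21 = 21 + F)
X(V(-1, 4))/T(-25, -10) = (21 + (-1 + 4))/(-1) = (21 + 3)*(-1) = 24*(-1) = -24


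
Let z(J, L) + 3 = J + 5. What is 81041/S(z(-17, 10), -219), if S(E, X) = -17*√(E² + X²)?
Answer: -81041*√5354/273054 ≈ -21.717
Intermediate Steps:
z(J, L) = 2 + J (z(J, L) = -3 + (J + 5) = -3 + (5 + J) = 2 + J)
81041/S(z(-17, 10), -219) = 81041/((-17*√((2 - 17)² + (-219)²))) = 81041/((-17*√((-15)² + 47961))) = 81041/((-17*√(225 + 47961))) = 81041/((-51*√5354)) = 81041*(-√5354/273054) = -81041*√5354/273054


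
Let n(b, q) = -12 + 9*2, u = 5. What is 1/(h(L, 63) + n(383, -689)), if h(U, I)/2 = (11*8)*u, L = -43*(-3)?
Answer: 1/886 ≈ 0.0011287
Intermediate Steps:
n(b, q) = 6 (n(b, q) = -12 + 18 = 6)
L = 129
h(U, I) = 880 (h(U, I) = 2*((11*8)*5) = 2*(88*5) = 2*440 = 880)
1/(h(L, 63) + n(383, -689)) = 1/(880 + 6) = 1/886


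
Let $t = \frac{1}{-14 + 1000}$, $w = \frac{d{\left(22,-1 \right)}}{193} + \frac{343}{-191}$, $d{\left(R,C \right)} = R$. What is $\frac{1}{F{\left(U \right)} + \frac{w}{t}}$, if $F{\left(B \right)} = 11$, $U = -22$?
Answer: $- \frac{36863}{60723549} \approx -0.00060706$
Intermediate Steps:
$w = - \frac{61997}{36863}$ ($w = \frac{22}{193} + \frac{343}{-191} = 22 \cdot \frac{1}{193} + 343 \left(- \frac{1}{191}\right) = \frac{22}{193} - \frac{343}{191} = - \frac{61997}{36863} \approx -1.6818$)
$t = \frac{1}{986} \approx 0.0010142$
$\frac{1}{F{\left(U \right)} + \frac{w}{t}} = \frac{1}{11 - \frac{61997 \frac{1}{\frac{1}{986}}}{36863}} = \frac{1}{11 - \frac{61129042}{36863}} = \frac{1}{- \frac{60723549}{36863}} = - \frac{36863}{60723549}$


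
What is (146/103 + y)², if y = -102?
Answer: 107329600/10609 ≈ 10117.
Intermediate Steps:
(146/103 + y)² = (146/103 - 102)² = (-10360/103)² = 107329600/10609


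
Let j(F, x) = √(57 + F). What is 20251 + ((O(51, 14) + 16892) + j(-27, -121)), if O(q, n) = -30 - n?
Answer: 37099 + √30 ≈ 37105.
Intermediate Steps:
20251 + ((O(51, 14) + 16892) + j(-27, -121)) = 20251 + (((-30 - 1*14) + 16892) + √(57 - 27)) = 20251 + (((-30 - 14) + 16892) + √30) = 20251 + ((-44 + 16892) + √30) = 20251 + (16848 + √30) = 37099 + √30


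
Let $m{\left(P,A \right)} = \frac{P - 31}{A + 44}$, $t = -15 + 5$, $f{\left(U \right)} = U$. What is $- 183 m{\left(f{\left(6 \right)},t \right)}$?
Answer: $\frac{4575}{34} \approx 134.56$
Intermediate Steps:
$t = -10$
$m{\left(P,A \right)} = \frac{-31 + P}{44 + A}$
$- 183 m{\left(f{\left(6 \right)},t \right)} = - 183 \frac{-31 + 6}{44 - 10} = - 183 \cdot \frac{1}{34} \left(-25\right) = \left(-183\right) \left(- \frac{25}{34}\right) = \frac{4575}{34}$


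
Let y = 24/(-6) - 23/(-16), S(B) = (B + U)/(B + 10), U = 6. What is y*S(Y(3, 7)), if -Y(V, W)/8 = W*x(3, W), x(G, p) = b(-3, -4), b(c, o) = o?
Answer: -4715/1872 ≈ -2.5187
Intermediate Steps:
x(G, p) = -4
Y(V, W) = 32*W (Y(V, W) = -8*W*(-4) = -(-32)*W = 32*W)
S(B) = (6 + B)/(10 + B) (S(B) = (B + 6)/(B + 10) = (6 + B)/(10 + B))
y = -41/16 (y = 24*(-⅙) - 23*(-1/16) = -4 + 23/16 = -41/16 ≈ -2.5625)
y*S(Y(3, 7)) = -41*(6 + 32*7)/(16*(10 + 32*7)) = -41*(6 + 224)/(16*(10 + 224)) = -41*230/(16*234) = -41*230/3744 = -41/16*115/117 = -4715/1872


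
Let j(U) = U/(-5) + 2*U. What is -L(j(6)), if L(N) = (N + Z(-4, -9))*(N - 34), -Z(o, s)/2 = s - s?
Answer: 6264/25 ≈ 250.56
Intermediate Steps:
Z(o, s) = 0 (Z(o, s) = -2*(s - s) = -2*0 = 0)
j(U) = 9*U/5 (j(U) = U*(-⅕) + 2*U = -U/5 + 2*U = 9*U/5)
L(N) = N*(-34 + N) (L(N) = (N + 0)*(N - 34) = N*(-34 + N))
-L(j(6)) = -(9/5)*6*(-34 + (9/5)*6) = -54*(-34 + 54/5)/5 = -54*(-116)/(5*5) = -1*(-6264/25) = 6264/25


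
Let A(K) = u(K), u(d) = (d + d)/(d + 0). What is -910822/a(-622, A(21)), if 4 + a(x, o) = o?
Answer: 455411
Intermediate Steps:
u(d) = 2 (u(d) = (2*d)/d = 2)
A(K) = 2
a(x, o) = -4 + o
-910822/a(-622, A(21)) = -910822/(-4 + 2) = -910822/(-2) = -910822*(-½) = 455411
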